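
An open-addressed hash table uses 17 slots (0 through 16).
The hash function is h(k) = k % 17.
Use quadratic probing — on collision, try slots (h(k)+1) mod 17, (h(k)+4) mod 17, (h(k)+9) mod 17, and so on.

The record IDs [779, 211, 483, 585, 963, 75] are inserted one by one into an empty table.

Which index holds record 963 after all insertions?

Insert 779: h=14, slot 14 empty => index 14.
Insert 211: h=7, slot 7 empty => index 7.
Insert 483: h=7, slot 7 occupied => index 8.
Insert 585: h=7, slots 7,8 occupied => index 11.
Insert 963: h=11, slot 11 occupied => index 12.
Insert 75: h=7, slots 7,8,11 occupied => index 16.
Table: [∅, ∅, ∅, ∅, ∅, ∅, ∅, 211, 483, ∅, ∅, 585, 963, ∅, 779, ∅, 75]

12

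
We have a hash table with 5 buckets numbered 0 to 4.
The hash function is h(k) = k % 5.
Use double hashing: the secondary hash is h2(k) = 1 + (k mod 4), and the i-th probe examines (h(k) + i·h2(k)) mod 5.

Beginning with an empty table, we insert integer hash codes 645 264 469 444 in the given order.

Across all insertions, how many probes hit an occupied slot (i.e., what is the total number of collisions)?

4

Insert 645: h=0, slot 0 empty → index 0.
Insert 264: h=4, slot 4 empty → index 4.
Insert 469: h=4, h2=2, slot 4 occupied → index 1.
Insert 444: h=4, h2=1, slots 4,0,1 occupied → index 2.
Table: [645, 469, 444, —, 264]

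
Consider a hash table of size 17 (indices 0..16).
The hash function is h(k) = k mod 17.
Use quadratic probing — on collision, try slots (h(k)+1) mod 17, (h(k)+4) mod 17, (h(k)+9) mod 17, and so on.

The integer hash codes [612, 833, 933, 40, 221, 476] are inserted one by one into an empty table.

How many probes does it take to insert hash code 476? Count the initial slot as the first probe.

4

612 hashes to 0; slot 0 is free -> place at 0.
833 hashes to 0; 0 taken -> place at 1.
933 hashes to 15; slot 15 is free -> place at 15.
40 hashes to 6; slot 6 is free -> place at 6.
221 hashes to 0; 0,1 taken -> place at 4.
476 hashes to 0; 0,1,4 taken -> place at 9.
Table: [612, 833, ., ., 221, ., 40, ., ., 476, ., ., ., ., ., 933, .]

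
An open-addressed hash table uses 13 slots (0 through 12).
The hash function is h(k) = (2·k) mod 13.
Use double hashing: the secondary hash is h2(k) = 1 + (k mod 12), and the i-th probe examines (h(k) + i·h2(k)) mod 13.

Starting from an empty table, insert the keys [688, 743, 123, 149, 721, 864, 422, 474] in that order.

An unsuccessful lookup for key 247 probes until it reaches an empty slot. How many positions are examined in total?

2

Insert 688: h=11, slot 11 empty → index 11.
Insert 743: h=4, slot 4 empty → index 4.
Insert 123: h=12, slot 12 empty → index 12.
Insert 149: h=12, h2=6, slot 12 occupied → index 5.
Insert 721: h=12, h2=2, slot 12 occupied → index 1.
Insert 864: h=12, h2=1, slot 12 occupied → index 0.
Insert 422: h=12, h2=3, slot 12 occupied → index 2.
Insert 474: h=12, h2=7, slot 12 occupied → index 6.
Table: [864, 721, 422, —, 743, 149, 474, —, —, —, —, 688, 123]
Lookup 247: h=0, h2=8, probe 0,8 → slot 8 empty, not found.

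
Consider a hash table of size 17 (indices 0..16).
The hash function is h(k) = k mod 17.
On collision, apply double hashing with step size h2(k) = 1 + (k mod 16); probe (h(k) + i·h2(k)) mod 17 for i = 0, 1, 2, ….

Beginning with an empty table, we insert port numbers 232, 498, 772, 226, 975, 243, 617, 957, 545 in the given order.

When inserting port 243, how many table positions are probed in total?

Insert 232: h=11, slot 11 empty -> index 11.
Insert 498: h=5, slot 5 empty -> index 5.
Insert 772: h=7, slot 7 empty -> index 7.
Insert 226: h=5, h2=3, slot 5 occupied -> index 8.
Insert 975: h=6, slot 6 empty -> index 6.
Insert 243: h=5, h2=4, slot 5 occupied -> index 9.
Insert 617: h=5, h2=10, slot 5 occupied -> index 15.
Insert 957: h=5, h2=14, slot 5 occupied -> index 2.
Insert 545: h=1, slot 1 empty -> index 1.
Table: [-, 545, 957, -, -, 498, 975, 772, 226, 243, -, 232, -, -, -, 617, -]

2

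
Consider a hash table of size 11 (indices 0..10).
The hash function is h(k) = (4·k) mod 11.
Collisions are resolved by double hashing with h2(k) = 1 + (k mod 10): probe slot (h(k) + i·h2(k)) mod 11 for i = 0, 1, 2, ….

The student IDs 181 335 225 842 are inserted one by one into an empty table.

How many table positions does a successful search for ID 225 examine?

181: h=9 => slot 9
335: h=9, h2=6, probe 9,4 => slot 4
225: h=9, h2=6, probe 9,4,10 => slot 10
842: h=2 => slot 2
Table: [_, _, 842, _, 335, _, _, _, _, 181, 225]
Lookup 225: h=9, h2=6, probe 9,4,10 → found at 10.

3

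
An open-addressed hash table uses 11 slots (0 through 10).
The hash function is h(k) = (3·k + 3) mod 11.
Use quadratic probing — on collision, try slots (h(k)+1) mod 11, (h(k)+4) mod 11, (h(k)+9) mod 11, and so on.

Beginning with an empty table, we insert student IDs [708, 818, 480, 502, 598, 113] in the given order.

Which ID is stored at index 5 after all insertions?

708: h=4 -> slot 4
818: h=4, probe 4,5 -> slot 5
480: h=2 -> slot 2
502: h=2, probe 2,3 -> slot 3
598: h=4, probe 4,5,8 -> slot 8
113: h=1 -> slot 1
Table: [∅, 113, 480, 502, 708, 818, ∅, ∅, 598, ∅, ∅]

818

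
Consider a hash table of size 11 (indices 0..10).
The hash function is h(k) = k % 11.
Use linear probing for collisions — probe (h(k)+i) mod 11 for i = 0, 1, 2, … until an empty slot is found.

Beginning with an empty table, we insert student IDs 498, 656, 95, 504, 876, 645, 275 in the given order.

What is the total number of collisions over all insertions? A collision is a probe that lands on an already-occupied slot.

9

498: h=3 → slot 3
656: h=7 → slot 7
95: h=7, probe 7,8 → slot 8
504: h=9 → slot 9
876: h=7, probe 7,8,9,10 → slot 10
645: h=7, probe 7,8,9,10,0 → slot 0
275: h=0, probe 0,1 → slot 1
Table: [645, 275, -, 498, -, -, -, 656, 95, 504, 876]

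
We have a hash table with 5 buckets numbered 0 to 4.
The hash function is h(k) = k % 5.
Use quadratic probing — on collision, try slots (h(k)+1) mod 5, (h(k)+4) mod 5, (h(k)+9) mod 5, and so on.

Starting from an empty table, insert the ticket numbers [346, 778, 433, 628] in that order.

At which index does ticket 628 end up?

346: h=1 -> slot 1
778: h=3 -> slot 3
433: h=3, probe 3,4 -> slot 4
628: h=3, probe 3,4,2 -> slot 2
Table: [—, 346, 628, 778, 433]

2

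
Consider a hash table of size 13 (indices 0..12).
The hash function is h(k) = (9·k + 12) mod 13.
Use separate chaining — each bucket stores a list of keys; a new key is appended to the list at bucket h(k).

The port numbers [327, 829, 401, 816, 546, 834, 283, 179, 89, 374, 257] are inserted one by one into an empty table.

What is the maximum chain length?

Insert 327: h=4, bucket 4 empty -> new chain.
Insert 829: h=11, bucket 11 empty -> new chain.
Insert 401: h=7, bucket 7 empty -> new chain.
Insert 816: h=11, bucket 11 nonempty -> append to chain.
Insert 546: h=12, bucket 12 empty -> new chain.
Insert 834: h=4, bucket 4 nonempty -> append to chain.
Insert 283: h=11, bucket 11 nonempty -> append to chain.
Insert 179: h=11, bucket 11 nonempty -> append to chain.
Insert 89: h=7, bucket 7 nonempty -> append to chain.
Insert 374: h=11, bucket 11 nonempty -> append to chain.
Insert 257: h=11, bucket 11 nonempty -> append to chain.
Final buckets:
0: -
1: -
2: -
3: -
4: 327 -> 834
5: -
6: -
7: 401 -> 89
8: -
9: -
10: -
11: 829 -> 816 -> 283 -> 179 -> 374 -> 257
12: 546

6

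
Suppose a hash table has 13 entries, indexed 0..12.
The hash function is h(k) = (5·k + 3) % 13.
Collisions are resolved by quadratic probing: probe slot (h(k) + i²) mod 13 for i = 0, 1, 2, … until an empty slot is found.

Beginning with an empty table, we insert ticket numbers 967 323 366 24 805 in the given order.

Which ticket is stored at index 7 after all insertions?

967 hashes to 2; slot 2 is free => place at 2.
323 hashes to 6; slot 6 is free => place at 6.
366 hashes to 0; slot 0 is free => place at 0.
24 hashes to 6; 6 taken => place at 7.
805 hashes to 11; slot 11 is free => place at 11.
Table: [366, _, 967, _, _, _, 323, 24, _, _, _, 805, _]

24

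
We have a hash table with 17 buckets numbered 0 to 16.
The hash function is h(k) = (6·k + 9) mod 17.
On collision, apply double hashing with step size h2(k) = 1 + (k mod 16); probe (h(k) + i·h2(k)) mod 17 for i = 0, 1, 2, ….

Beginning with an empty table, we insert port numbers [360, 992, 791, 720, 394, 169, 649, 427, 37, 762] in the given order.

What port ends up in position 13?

360 hashes to 10; slot 10 is free -> place at 10.
992 hashes to 11; slot 11 is free -> place at 11.
791 hashes to 12; slot 12 is free -> place at 12.
720 hashes to 11, h2=1; 11,12 taken -> place at 13.
394 hashes to 10, h2=11; 10 taken -> place at 4.
169 hashes to 3; slot 3 is free -> place at 3.
649 hashes to 10, h2=10; 10,3,13 taken -> place at 6.
427 hashes to 4, h2=12; 4 taken -> place at 16.
37 hashes to 10, h2=6; 10,16 taken -> place at 5.
762 hashes to 8; slot 8 is free -> place at 8.
Table: [_, _, _, 169, 394, 37, 649, _, 762, _, 360, 992, 791, 720, _, _, 427]

720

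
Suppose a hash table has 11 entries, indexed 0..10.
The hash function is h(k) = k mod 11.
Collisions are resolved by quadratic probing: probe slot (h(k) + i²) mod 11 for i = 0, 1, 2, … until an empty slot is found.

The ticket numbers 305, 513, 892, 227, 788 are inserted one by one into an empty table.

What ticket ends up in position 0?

305: h=8 -> slot 8
513: h=7 -> slot 7
892: h=1 -> slot 1
227: h=7, probe 7,8,0 -> slot 0
788: h=7, probe 7,8,0,5 -> slot 5
Table: [227, 892, ∅, ∅, ∅, 788, ∅, 513, 305, ∅, ∅]

227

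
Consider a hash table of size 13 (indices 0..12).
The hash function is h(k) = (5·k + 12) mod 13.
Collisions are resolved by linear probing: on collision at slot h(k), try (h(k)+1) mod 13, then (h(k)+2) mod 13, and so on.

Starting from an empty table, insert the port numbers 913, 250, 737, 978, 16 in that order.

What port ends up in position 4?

16

913: h=1 → slot 1
250: h=1, probe 1,2 → slot 2
737: h=5 → slot 5
978: h=1, probe 1,2,3 → slot 3
16: h=1, probe 1,2,3,4 → slot 4
Table: [∅, 913, 250, 978, 16, 737, ∅, ∅, ∅, ∅, ∅, ∅, ∅]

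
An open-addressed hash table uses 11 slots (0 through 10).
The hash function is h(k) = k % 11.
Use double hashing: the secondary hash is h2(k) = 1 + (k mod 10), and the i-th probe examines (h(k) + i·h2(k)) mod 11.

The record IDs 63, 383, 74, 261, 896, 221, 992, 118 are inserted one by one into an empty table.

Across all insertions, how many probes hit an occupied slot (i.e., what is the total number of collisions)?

6

63: h=8 => slot 8
383: h=9 => slot 9
74: h=8, h2=5, probe 8,2 => slot 2
261: h=8, h2=2, probe 8,10 => slot 10
896: h=5 => slot 5
221: h=1 => slot 1
992: h=2, h2=3, probe 2,5,8,0 => slot 0
118: h=8, h2=9, probe 8,6 => slot 6
Table: [992, 221, 74, ∅, ∅, 896, 118, ∅, 63, 383, 261]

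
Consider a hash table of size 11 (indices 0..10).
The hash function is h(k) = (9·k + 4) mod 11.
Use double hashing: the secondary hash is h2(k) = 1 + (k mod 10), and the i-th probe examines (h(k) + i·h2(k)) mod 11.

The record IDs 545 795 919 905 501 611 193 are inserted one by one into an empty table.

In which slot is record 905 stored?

545 hashes to 3; slot 3 is free -> place at 3.
795 hashes to 9; slot 9 is free -> place at 9.
919 hashes to 3, h2=10; 3 taken -> place at 2.
905 hashes to 9, h2=6; 9 taken -> place at 4.
501 hashes to 3, h2=2; 3 taken -> place at 5.
611 hashes to 3, h2=2; 3,5 taken -> place at 7.
193 hashes to 3, h2=4; 3,7 taken -> place at 0.
Table: [193, ., 919, 545, 905, 501, ., 611, ., 795, .]

4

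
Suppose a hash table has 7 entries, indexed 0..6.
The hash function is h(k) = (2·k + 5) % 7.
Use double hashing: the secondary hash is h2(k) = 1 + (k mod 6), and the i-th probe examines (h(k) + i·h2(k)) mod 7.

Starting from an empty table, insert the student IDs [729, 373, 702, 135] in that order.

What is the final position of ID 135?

6

729 hashes to 0; slot 0 is free → place at 0.
373 hashes to 2; slot 2 is free → place at 2.
702 hashes to 2, h2=1; 2 taken → place at 3.
135 hashes to 2, h2=4; 2 taken → place at 6.
Table: [729, —, 373, 702, —, —, 135]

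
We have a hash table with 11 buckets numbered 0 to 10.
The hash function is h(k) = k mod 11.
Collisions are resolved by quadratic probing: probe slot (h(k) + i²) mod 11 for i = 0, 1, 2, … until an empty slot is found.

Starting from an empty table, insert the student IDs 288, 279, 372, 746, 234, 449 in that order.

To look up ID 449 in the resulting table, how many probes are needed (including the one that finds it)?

288 hashes to 2; slot 2 is free => place at 2.
279 hashes to 4; slot 4 is free => place at 4.
372 hashes to 9; slot 9 is free => place at 9.
746 hashes to 9; 9 taken => place at 10.
234 hashes to 3; slot 3 is free => place at 3.
449 hashes to 9; 9,10,2 taken => place at 7.
Table: [_, _, 288, 234, 279, _, _, 449, _, 372, 746]
Lookup 449: h=9, probe 9,10,2,7 → found at 7.

4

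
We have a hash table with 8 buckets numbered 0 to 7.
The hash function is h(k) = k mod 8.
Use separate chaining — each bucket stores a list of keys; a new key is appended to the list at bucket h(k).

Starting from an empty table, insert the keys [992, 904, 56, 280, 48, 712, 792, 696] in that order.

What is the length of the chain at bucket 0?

992 -> bucket 0
904 -> bucket 0 (collision)
56 -> bucket 0 (collision)
280 -> bucket 0 (collision)
48 -> bucket 0 (collision)
712 -> bucket 0 (collision)
792 -> bucket 0 (collision)
696 -> bucket 0 (collision)
Final buckets:
0: 992 -> 904 -> 56 -> 280 -> 48 -> 712 -> 792 -> 696
1: -
2: -
3: -
4: -
5: -
6: -
7: -

8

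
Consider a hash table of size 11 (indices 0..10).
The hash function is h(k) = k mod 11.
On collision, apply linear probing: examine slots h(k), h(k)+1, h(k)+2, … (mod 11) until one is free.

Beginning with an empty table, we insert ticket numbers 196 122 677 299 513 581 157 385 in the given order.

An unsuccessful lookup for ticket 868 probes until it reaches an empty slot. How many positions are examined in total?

Insert 196: h=9, slot 9 empty => index 9.
Insert 122: h=1, slot 1 empty => index 1.
Insert 677: h=6, slot 6 empty => index 6.
Insert 299: h=2, slot 2 empty => index 2.
Insert 513: h=7, slot 7 empty => index 7.
Insert 581: h=9, slot 9 occupied => index 10.
Insert 157: h=3, slot 3 empty => index 3.
Insert 385: h=0, slot 0 empty => index 0.
Table: [385, 122, 299, 157, _, _, 677, 513, _, 196, 581]
Lookup 868: h=10, probe 10,0,1,2,3,4 → slot 4 empty, not found.

6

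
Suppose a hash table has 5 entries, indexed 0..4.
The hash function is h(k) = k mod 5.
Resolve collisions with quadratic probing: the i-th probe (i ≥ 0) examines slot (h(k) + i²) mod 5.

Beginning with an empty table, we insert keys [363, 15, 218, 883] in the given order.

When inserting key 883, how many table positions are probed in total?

3

363: h=3 -> slot 3
15: h=0 -> slot 0
218: h=3, probe 3,4 -> slot 4
883: h=3, probe 3,4,2 -> slot 2
Table: [15, ., 883, 363, 218]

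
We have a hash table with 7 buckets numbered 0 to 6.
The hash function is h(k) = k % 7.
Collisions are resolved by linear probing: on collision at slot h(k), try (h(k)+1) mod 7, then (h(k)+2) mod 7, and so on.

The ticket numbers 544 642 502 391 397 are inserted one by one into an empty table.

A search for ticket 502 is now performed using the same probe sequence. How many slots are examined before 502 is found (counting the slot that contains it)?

3

544 hashes to 5; slot 5 is free => place at 5.
642 hashes to 5; 5 taken => place at 6.
502 hashes to 5; 5,6 taken => place at 0.
391 hashes to 6; 6,0 taken => place at 1.
397 hashes to 5; 5,6,0,1 taken => place at 2.
Table: [502, 391, 397, _, _, 544, 642]
Lookup 502: h=5, probe 5,6,0 → found at 0.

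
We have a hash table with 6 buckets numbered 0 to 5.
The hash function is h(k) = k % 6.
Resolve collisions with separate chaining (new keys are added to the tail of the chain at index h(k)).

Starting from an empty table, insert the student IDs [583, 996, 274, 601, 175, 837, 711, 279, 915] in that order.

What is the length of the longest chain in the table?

4

583 → bucket 1
996 → bucket 0
274 → bucket 4
601 → bucket 1 (collision)
175 → bucket 1 (collision)
837 → bucket 3
711 → bucket 3 (collision)
279 → bucket 3 (collision)
915 → bucket 3 (collision)
Final buckets:
0: 996
1: 583 -> 601 -> 175
2: _
3: 837 -> 711 -> 279 -> 915
4: 274
5: _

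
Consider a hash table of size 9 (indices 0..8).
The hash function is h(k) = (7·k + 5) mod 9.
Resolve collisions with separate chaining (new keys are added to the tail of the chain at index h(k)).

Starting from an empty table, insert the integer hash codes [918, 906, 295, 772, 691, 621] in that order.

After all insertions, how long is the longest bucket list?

918 -> bucket 5
906 -> bucket 2
295 -> bucket 0
772 -> bucket 0 (collision)
691 -> bucket 0 (collision)
621 -> bucket 5 (collision)
Final buckets:
0: 295 -> 772 -> 691
1: ∅
2: 906
3: ∅
4: ∅
5: 918 -> 621
6: ∅
7: ∅
8: ∅

3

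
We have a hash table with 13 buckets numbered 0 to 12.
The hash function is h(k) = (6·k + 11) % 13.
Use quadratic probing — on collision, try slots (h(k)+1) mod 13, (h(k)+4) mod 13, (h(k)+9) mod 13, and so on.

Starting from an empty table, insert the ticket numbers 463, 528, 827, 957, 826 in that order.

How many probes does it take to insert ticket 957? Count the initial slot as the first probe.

4

Insert 463: h=7, slot 7 empty → index 7.
Insert 528: h=7, slot 7 occupied → index 8.
Insert 827: h=7, slots 7,8 occupied → index 11.
Insert 957: h=7, slots 7,8,11 occupied → index 3.
Insert 826: h=1, slot 1 empty → index 1.
Table: [., 826, ., 957, ., ., ., 463, 528, ., ., 827, .]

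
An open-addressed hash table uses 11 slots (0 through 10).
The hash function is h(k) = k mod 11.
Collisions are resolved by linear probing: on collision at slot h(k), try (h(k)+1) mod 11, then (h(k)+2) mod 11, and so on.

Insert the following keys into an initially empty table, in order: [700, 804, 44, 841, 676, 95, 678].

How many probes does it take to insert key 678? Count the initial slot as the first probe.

3

700: h=7 -> slot 7
804: h=1 -> slot 1
44: h=0 -> slot 0
841: h=5 -> slot 5
676: h=5, probe 5,6 -> slot 6
95: h=7, probe 7,8 -> slot 8
678: h=7, probe 7,8,9 -> slot 9
Table: [44, 804, -, -, -, 841, 676, 700, 95, 678, -]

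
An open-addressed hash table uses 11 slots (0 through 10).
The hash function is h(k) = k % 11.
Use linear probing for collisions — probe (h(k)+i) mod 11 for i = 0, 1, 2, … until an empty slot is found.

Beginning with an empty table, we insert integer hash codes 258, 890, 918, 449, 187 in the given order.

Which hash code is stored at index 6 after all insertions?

918

Insert 258: h=5, slot 5 empty -> index 5.
Insert 890: h=10, slot 10 empty -> index 10.
Insert 918: h=5, slot 5 occupied -> index 6.
Insert 449: h=9, slot 9 empty -> index 9.
Insert 187: h=0, slot 0 empty -> index 0.
Table: [187, —, —, —, —, 258, 918, —, —, 449, 890]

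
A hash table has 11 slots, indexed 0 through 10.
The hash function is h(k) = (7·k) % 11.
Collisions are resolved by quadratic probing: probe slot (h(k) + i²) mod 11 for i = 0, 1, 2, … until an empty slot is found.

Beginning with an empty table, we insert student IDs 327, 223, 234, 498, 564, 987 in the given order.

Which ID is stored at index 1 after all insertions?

Insert 327: h=1, slot 1 empty => index 1.
Insert 223: h=10, slot 10 empty => index 10.
Insert 234: h=10, slot 10 occupied => index 0.
Insert 498: h=10, slots 10,0 occupied => index 3.
Insert 564: h=10, slots 10,0,3 occupied => index 8.
Insert 987: h=1, slot 1 occupied => index 2.
Table: [234, 327, 987, 498, ∅, ∅, ∅, ∅, 564, ∅, 223]

327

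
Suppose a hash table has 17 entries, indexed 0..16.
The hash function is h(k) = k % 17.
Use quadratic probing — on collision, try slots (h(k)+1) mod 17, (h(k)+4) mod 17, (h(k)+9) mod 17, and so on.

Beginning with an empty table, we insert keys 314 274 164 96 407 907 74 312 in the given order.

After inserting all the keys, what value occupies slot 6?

314: h=8 => slot 8
274: h=2 => slot 2
164: h=11 => slot 11
96: h=11, probe 11,12 => slot 12
407: h=16 => slot 16
907: h=6 => slot 6
74: h=6, probe 6,7 => slot 7
312: h=6, probe 6,7,10 => slot 10
Table: [∅, ∅, 274, ∅, ∅, ∅, 907, 74, 314, ∅, 312, 164, 96, ∅, ∅, ∅, 407]

907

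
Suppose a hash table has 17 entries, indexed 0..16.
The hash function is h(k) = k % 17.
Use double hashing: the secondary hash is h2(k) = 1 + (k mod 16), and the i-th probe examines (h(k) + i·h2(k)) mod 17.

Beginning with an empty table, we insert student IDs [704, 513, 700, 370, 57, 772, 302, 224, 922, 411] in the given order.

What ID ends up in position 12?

772

Insert 704: h=7, slot 7 empty → index 7.
Insert 513: h=3, slot 3 empty → index 3.
Insert 700: h=3, h2=13, slot 3 occupied → index 16.
Insert 370: h=13, slot 13 empty → index 13.
Insert 57: h=6, slot 6 empty → index 6.
Insert 772: h=7, h2=5, slot 7 occupied → index 12.
Insert 302: h=13, h2=15, slot 13 occupied → index 11.
Insert 224: h=3, h2=1, slot 3 occupied → index 4.
Insert 922: h=4, h2=11, slot 4 occupied → index 15.
Insert 411: h=3, h2=12, slots 3,15 occupied → index 10.
Table: [., ., ., 513, 224, ., 57, 704, ., ., 411, 302, 772, 370, ., 922, 700]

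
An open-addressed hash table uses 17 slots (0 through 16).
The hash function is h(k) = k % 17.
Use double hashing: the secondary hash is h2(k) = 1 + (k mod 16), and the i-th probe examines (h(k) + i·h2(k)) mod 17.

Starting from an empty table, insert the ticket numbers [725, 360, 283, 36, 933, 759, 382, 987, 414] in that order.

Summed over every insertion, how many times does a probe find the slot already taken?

725 hashes to 11; slot 11 is free => place at 11.
360 hashes to 3; slot 3 is free => place at 3.
283 hashes to 11, h2=12; 11 taken => place at 6.
36 hashes to 2; slot 2 is free => place at 2.
933 hashes to 15; slot 15 is free => place at 15.
759 hashes to 11, h2=8; 11,2 taken => place at 10.
382 hashes to 8; slot 8 is free => place at 8.
987 hashes to 1; slot 1 is free => place at 1.
414 hashes to 6, h2=15; 6 taken => place at 4.
Table: [_, 987, 36, 360, 414, _, 283, _, 382, _, 759, 725, _, _, _, 933, _]

4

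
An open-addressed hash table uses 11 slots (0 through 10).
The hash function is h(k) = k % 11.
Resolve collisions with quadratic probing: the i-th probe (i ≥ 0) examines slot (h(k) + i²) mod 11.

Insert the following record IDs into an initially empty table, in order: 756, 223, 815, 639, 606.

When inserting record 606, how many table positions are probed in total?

756: h=8 → slot 8
223: h=3 → slot 3
815: h=1 → slot 1
639: h=1, probe 1,2 → slot 2
606: h=1, probe 1,2,5 → slot 5
Table: [_, 815, 639, 223, _, 606, _, _, 756, _, _]

3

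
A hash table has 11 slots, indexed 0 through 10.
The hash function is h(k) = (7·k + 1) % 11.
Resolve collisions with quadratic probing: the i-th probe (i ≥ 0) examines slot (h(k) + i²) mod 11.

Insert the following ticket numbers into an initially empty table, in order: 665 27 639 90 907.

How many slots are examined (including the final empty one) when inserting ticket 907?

Insert 665: h=3, slot 3 empty → index 3.
Insert 27: h=3, slot 3 occupied → index 4.
Insert 639: h=8, slot 8 empty → index 8.
Insert 90: h=4, slot 4 occupied → index 5.
Insert 907: h=3, slots 3,4 occupied → index 7.
Table: [—, —, —, 665, 27, 90, —, 907, 639, —, —]

3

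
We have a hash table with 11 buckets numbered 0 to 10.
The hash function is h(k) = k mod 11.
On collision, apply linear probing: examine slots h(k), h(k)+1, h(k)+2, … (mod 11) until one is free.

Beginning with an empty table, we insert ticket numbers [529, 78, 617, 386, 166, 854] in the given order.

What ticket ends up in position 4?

529: h=1 -> slot 1
78: h=1, probe 1,2 -> slot 2
617: h=1, probe 1,2,3 -> slot 3
386: h=1, probe 1,2,3,4 -> slot 4
166: h=1, probe 1,2,3,4,5 -> slot 5
854: h=7 -> slot 7
Table: [., 529, 78, 617, 386, 166, ., 854, ., ., .]

386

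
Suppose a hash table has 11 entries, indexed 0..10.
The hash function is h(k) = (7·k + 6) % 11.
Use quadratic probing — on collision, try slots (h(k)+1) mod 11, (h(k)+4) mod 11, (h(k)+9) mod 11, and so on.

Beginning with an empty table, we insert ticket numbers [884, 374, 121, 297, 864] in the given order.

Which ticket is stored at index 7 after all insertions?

884: h=1 -> slot 1
374: h=6 -> slot 6
121: h=6, probe 6,7 -> slot 7
297: h=6, probe 6,7,10 -> slot 10
864: h=4 -> slot 4
Table: [-, 884, -, -, 864, -, 374, 121, -, -, 297]

121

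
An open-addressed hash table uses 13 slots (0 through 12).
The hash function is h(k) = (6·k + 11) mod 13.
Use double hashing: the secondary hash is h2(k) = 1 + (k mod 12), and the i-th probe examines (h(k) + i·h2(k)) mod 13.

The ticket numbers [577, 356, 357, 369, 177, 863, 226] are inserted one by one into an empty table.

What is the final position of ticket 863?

Insert 577: h=2, slot 2 empty -> index 2.
Insert 356: h=2, h2=9, slot 2 occupied -> index 11.
Insert 357: h=8, slot 8 empty -> index 8.
Insert 369: h=2, h2=10, slot 2 occupied -> index 12.
Insert 177: h=7, slot 7 empty -> index 7.
Insert 863: h=2, h2=12, slot 2 occupied -> index 1.
Insert 226: h=2, h2=11, slot 2 occupied -> index 0.
Table: [226, 863, 577, -, -, -, -, 177, 357, -, -, 356, 369]

1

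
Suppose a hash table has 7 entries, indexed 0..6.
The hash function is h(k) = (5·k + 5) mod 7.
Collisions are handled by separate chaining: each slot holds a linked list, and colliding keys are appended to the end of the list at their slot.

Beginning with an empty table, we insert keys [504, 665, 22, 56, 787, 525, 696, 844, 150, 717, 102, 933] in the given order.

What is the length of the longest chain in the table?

4

504 -> bucket 5
665 -> bucket 5 (collision)
22 -> bucket 3
56 -> bucket 5 (collision)
787 -> bucket 6
525 -> bucket 5 (collision)
696 -> bucket 6 (collision)
844 -> bucket 4
150 -> bucket 6 (collision)
717 -> bucket 6 (collision)
102 -> bucket 4 (collision)
933 -> bucket 1
Final buckets:
0: -
1: 933
2: -
3: 22
4: 844 -> 102
5: 504 -> 665 -> 56 -> 525
6: 787 -> 696 -> 150 -> 717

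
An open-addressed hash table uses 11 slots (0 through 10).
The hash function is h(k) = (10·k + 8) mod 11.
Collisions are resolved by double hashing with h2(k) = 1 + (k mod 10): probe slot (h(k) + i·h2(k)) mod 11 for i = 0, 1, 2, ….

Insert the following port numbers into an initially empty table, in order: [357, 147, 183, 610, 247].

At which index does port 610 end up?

5

357 hashes to 3; slot 3 is free => place at 3.
147 hashes to 4; slot 4 is free => place at 4.
183 hashes to 1; slot 1 is free => place at 1.
610 hashes to 3, h2=1; 3,4 taken => place at 5.
247 hashes to 3, h2=8; 3 taken => place at 0.
Table: [247, 183, _, 357, 147, 610, _, _, _, _, _]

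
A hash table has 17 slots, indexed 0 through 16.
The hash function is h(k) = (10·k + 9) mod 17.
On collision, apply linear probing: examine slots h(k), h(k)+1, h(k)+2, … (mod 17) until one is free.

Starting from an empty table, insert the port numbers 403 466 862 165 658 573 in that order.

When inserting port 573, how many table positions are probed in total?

403 hashes to 10; slot 10 is free => place at 10.
466 hashes to 11; slot 11 is free => place at 11.
862 hashes to 10; 10,11 taken => place at 12.
165 hashes to 10; 10,11,12 taken => place at 13.
658 hashes to 10; 10,11,12,13 taken => place at 14.
573 hashes to 10; 10,11,12,13,14 taken => place at 15.
Table: [—, —, —, —, —, —, —, —, —, —, 403, 466, 862, 165, 658, 573, —]

6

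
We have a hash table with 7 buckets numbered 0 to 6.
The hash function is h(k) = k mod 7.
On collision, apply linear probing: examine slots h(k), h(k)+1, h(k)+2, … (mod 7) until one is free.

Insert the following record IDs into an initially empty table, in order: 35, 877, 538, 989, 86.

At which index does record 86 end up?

4

Insert 35: h=0, slot 0 empty → index 0.
Insert 877: h=2, slot 2 empty → index 2.
Insert 538: h=6, slot 6 empty → index 6.
Insert 989: h=2, slot 2 occupied → index 3.
Insert 86: h=2, slots 2,3 occupied → index 4.
Table: [35, ∅, 877, 989, 86, ∅, 538]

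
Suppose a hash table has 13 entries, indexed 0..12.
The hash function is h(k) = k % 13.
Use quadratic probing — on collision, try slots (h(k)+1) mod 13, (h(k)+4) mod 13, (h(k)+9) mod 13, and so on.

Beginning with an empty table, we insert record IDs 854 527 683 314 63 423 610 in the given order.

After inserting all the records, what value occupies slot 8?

683

Insert 854: h=9, slot 9 empty => index 9.
Insert 527: h=7, slot 7 empty => index 7.
Insert 683: h=7, slot 7 occupied => index 8.
Insert 314: h=2, slot 2 empty => index 2.
Insert 63: h=11, slot 11 empty => index 11.
Insert 423: h=7, slots 7,8,11 occupied => index 3.
Insert 610: h=12, slot 12 empty => index 12.
Table: [∅, ∅, 314, 423, ∅, ∅, ∅, 527, 683, 854, ∅, 63, 610]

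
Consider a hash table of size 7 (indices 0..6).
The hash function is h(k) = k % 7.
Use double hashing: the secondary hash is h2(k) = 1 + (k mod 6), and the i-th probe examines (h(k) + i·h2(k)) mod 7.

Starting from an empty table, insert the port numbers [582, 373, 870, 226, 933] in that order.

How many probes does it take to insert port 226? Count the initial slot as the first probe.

Insert 582: h=1, slot 1 empty → index 1.
Insert 373: h=2, slot 2 empty → index 2.
Insert 870: h=2, h2=1, slot 2 occupied → index 3.
Insert 226: h=2, h2=5, slot 2 occupied → index 0.
Insert 933: h=2, h2=4, slot 2 occupied → index 6.
Table: [226, 582, 373, 870, -, -, 933]

2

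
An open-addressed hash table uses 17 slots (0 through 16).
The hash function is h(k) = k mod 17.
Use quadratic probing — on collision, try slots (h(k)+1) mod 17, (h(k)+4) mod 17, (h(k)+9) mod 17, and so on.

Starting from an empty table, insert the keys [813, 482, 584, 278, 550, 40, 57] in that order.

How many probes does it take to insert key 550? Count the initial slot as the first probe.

813: h=14 → slot 14
482: h=6 → slot 6
584: h=6, probe 6,7 → slot 7
278: h=6, probe 6,7,10 → slot 10
550: h=6, probe 6,7,10,15 → slot 15
40: h=6, probe 6,7,10,15,5 → slot 5
57: h=6, probe 6,7,10,15,5,14,8 → slot 8
Table: [∅, ∅, ∅, ∅, ∅, 40, 482, 584, 57, ∅, 278, ∅, ∅, ∅, 813, 550, ∅]

4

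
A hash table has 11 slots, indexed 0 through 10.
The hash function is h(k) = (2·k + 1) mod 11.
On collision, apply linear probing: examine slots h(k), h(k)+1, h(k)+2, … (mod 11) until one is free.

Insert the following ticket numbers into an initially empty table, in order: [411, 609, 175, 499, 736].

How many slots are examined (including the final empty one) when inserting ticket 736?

411: h=9 -> slot 9
609: h=9, probe 9,10 -> slot 10
175: h=10, probe 10,0 -> slot 0
499: h=9, probe 9,10,0,1 -> slot 1
736: h=10, probe 10,0,1,2 -> slot 2
Table: [175, 499, 736, ∅, ∅, ∅, ∅, ∅, ∅, 411, 609]

4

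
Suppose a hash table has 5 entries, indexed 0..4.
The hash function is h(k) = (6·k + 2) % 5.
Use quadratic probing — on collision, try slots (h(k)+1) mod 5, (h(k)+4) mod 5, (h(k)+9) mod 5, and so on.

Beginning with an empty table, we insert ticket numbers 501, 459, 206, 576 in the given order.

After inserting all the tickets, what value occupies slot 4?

206

501: h=3 -> slot 3
459: h=1 -> slot 1
206: h=3, probe 3,4 -> slot 4
576: h=3, probe 3,4,2 -> slot 2
Table: [_, 459, 576, 501, 206]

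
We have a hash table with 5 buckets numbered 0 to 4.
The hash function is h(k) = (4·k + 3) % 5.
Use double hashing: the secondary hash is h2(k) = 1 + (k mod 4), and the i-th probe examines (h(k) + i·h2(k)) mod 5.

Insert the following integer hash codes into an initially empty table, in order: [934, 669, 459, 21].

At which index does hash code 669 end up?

934: h=4 -> slot 4
669: h=4, h2=2, probe 4,1 -> slot 1
459: h=4, h2=4, probe 4,3 -> slot 3
21: h=2 -> slot 2
Table: [∅, 669, 21, 459, 934]

1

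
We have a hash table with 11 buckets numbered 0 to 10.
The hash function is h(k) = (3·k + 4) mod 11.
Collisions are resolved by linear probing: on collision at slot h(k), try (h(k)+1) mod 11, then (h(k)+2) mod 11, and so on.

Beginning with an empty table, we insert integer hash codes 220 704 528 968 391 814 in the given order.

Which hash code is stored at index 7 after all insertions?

220: h=4 → slot 4
704: h=4, probe 4,5 → slot 5
528: h=4, probe 4,5,6 → slot 6
968: h=4, probe 4,5,6,7 → slot 7
391: h=0 → slot 0
814: h=4, probe 4,5,6,7,8 → slot 8
Table: [391, ., ., ., 220, 704, 528, 968, 814, ., .]

968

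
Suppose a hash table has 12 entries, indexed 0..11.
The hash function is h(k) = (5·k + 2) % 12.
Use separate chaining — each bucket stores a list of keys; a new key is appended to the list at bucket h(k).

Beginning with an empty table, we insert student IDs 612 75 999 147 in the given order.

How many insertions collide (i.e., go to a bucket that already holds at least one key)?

2

612 -> bucket 2
75 -> bucket 5
999 -> bucket 5 (collision)
147 -> bucket 5 (collision)
Final buckets:
0: _
1: _
2: 612
3: _
4: _
5: 75 -> 999 -> 147
6: _
7: _
8: _
9: _
10: _
11: _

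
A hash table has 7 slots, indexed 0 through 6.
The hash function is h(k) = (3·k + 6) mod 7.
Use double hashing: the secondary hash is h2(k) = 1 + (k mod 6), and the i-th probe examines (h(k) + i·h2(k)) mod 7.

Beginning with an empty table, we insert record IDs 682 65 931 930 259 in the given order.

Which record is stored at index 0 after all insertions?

682: h=1 => slot 1
65: h=5 => slot 5
931: h=6 => slot 6
930: h=3 => slot 3
259: h=6, h2=2, probe 6,1,3,5,0 => slot 0
Table: [259, 682, -, 930, -, 65, 931]

259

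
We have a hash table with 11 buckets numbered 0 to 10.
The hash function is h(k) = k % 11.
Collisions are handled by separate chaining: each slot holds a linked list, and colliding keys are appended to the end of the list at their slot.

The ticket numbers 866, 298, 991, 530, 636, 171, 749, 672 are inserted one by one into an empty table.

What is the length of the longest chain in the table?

4

Insert 866: h=8, bucket 8 empty → new chain.
Insert 298: h=1, bucket 1 empty → new chain.
Insert 991: h=1, bucket 1 nonempty → append to chain.
Insert 530: h=2, bucket 2 empty → new chain.
Insert 636: h=9, bucket 9 empty → new chain.
Insert 171: h=6, bucket 6 empty → new chain.
Insert 749: h=1, bucket 1 nonempty → append to chain.
Insert 672: h=1, bucket 1 nonempty → append to chain.
Final buckets:
0: .
1: 298 -> 991 -> 749 -> 672
2: 530
3: .
4: .
5: .
6: 171
7: .
8: 866
9: 636
10: .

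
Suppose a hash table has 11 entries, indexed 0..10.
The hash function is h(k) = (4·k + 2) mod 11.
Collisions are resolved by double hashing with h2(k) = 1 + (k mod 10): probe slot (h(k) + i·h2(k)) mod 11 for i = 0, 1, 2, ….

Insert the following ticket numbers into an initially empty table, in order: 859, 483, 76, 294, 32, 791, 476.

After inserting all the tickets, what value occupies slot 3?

476

Insert 859: h=6, slot 6 empty → index 6.
Insert 483: h=9, slot 9 empty → index 9.
Insert 76: h=9, h2=7, slot 9 occupied → index 5.
Insert 294: h=1, slot 1 empty → index 1.
Insert 32: h=9, h2=3, slots 9,1 occupied → index 4.
Insert 791: h=9, h2=2, slot 9 occupied → index 0.
Insert 476: h=3, slot 3 empty → index 3.
Table: [791, 294, ., 476, 32, 76, 859, ., ., 483, .]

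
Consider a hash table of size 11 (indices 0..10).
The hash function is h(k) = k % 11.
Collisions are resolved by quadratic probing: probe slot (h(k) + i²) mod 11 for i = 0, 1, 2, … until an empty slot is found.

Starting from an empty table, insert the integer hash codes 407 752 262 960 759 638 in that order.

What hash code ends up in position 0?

407 hashes to 0; slot 0 is free → place at 0.
752 hashes to 4; slot 4 is free → place at 4.
262 hashes to 9; slot 9 is free → place at 9.
960 hashes to 3; slot 3 is free → place at 3.
759 hashes to 0; 0 taken → place at 1.
638 hashes to 0; 0,1,4,9 taken → place at 5.
Table: [407, 759, —, 960, 752, 638, —, —, —, 262, —]

407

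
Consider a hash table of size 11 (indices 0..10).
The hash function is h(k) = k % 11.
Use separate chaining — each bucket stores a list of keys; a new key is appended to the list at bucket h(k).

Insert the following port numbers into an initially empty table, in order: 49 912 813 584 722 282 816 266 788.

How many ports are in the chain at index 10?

2

Insert 49: h=5, bucket 5 empty -> new chain.
Insert 912: h=10, bucket 10 empty -> new chain.
Insert 813: h=10, bucket 10 nonempty -> append to chain.
Insert 584: h=1, bucket 1 empty -> new chain.
Insert 722: h=7, bucket 7 empty -> new chain.
Insert 282: h=7, bucket 7 nonempty -> append to chain.
Insert 816: h=2, bucket 2 empty -> new chain.
Insert 266: h=2, bucket 2 nonempty -> append to chain.
Insert 788: h=7, bucket 7 nonempty -> append to chain.
Final buckets:
0: _
1: 584
2: 816 -> 266
3: _
4: _
5: 49
6: _
7: 722 -> 282 -> 788
8: _
9: _
10: 912 -> 813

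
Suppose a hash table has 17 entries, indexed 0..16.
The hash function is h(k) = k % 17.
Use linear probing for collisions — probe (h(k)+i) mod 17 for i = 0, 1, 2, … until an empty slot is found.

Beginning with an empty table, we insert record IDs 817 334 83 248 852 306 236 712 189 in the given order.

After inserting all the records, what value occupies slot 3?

712

817: h=1 → slot 1
334: h=11 → slot 11
83: h=15 → slot 15
248: h=10 → slot 10
852: h=2 → slot 2
306: h=0 → slot 0
236: h=15, probe 15,16 → slot 16
712: h=15, probe 15,16,0,1,2,3 → slot 3
189: h=2, probe 2,3,4 → slot 4
Table: [306, 817, 852, 712, 189, ∅, ∅, ∅, ∅, ∅, 248, 334, ∅, ∅, ∅, 83, 236]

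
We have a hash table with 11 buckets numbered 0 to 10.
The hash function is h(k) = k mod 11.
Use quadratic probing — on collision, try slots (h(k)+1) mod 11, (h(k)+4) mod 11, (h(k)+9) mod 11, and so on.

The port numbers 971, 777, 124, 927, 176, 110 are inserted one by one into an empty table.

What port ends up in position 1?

927

971 hashes to 3; slot 3 is free -> place at 3.
777 hashes to 7; slot 7 is free -> place at 7.
124 hashes to 3; 3 taken -> place at 4.
927 hashes to 3; 3,4,7 taken -> place at 1.
176 hashes to 0; slot 0 is free -> place at 0.
110 hashes to 0; 0,1,4 taken -> place at 9.
Table: [176, 927, ., 971, 124, ., ., 777, ., 110, .]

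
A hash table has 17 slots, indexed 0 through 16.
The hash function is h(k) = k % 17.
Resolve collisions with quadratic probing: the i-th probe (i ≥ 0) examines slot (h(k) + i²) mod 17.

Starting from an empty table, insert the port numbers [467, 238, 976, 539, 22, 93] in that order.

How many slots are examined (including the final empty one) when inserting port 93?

467: h=8 => slot 8
238: h=0 => slot 0
976: h=7 => slot 7
539: h=12 => slot 12
22: h=5 => slot 5
93: h=8, probe 8,9 => slot 9
Table: [238, _, _, _, _, 22, _, 976, 467, 93, _, _, 539, _, _, _, _]

2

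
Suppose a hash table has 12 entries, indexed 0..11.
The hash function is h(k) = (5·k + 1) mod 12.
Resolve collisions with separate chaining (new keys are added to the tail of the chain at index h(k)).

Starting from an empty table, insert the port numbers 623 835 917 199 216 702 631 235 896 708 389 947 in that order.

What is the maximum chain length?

623 -> bucket 8
835 -> bucket 0
917 -> bucket 2
199 -> bucket 0 (collision)
216 -> bucket 1
702 -> bucket 7
631 -> bucket 0 (collision)
235 -> bucket 0 (collision)
896 -> bucket 5
708 -> bucket 1 (collision)
389 -> bucket 2 (collision)
947 -> bucket 8 (collision)
Final buckets:
0: 835 -> 199 -> 631 -> 235
1: 216 -> 708
2: 917 -> 389
3: _
4: _
5: 896
6: _
7: 702
8: 623 -> 947
9: _
10: _
11: _

4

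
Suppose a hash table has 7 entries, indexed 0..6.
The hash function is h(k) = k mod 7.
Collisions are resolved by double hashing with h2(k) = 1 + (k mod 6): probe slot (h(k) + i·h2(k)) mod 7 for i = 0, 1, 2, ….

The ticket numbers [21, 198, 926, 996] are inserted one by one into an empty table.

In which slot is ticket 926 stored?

Insert 21: h=0, slot 0 empty → index 0.
Insert 198: h=2, slot 2 empty → index 2.
Insert 926: h=2, h2=3, slot 2 occupied → index 5.
Insert 996: h=2, h2=1, slot 2 occupied → index 3.
Table: [21, ., 198, 996, ., 926, .]

5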